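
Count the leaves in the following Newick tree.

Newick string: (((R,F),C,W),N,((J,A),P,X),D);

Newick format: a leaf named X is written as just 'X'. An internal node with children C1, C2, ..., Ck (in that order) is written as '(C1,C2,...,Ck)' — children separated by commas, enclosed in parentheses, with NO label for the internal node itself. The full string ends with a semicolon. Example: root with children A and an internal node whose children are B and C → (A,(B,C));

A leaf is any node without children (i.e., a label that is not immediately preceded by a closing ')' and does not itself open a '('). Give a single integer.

Newick: (((R,F),C,W),N,((J,A),P,X),D);
Scan left-to-right; a leaf is any maximal label run not followed by '(':
  pos 3: leaf 'R' → count = 1
  pos 5: leaf 'F' → count = 2
  pos 8: leaf 'C' → count = 3
  pos 10: leaf 'W' → count = 4
  pos 13: leaf 'N' → count = 5
  pos 17: leaf 'J' → count = 6
  pos 19: leaf 'A' → count = 7
  pos 22: leaf 'P' → count = 8
  pos 24: leaf 'X' → count = 9
  pos 27: leaf 'D' → count = 10
Total leaves: 10

Answer: 10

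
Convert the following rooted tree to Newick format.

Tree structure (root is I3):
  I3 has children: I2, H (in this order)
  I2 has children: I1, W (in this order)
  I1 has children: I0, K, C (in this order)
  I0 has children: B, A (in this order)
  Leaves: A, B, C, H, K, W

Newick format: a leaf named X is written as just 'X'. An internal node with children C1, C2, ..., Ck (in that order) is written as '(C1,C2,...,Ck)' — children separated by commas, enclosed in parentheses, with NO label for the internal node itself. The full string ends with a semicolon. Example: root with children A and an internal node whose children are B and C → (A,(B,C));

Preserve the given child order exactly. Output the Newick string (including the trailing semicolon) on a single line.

internal I3 with children ['I2', 'H']
  internal I2 with children ['I1', 'W']
    internal I1 with children ['I0', 'K', 'C']
      internal I0 with children ['B', 'A']
        leaf 'B' → 'B'
        leaf 'A' → 'A'
      → '(B,A)'
      leaf 'K' → 'K'
      leaf 'C' → 'C'
    → '((B,A),K,C)'
    leaf 'W' → 'W'
  → '(((B,A),K,C),W)'
  leaf 'H' → 'H'
→ '((((B,A),K,C),W),H)'
Final: ((((B,A),K,C),W),H);

Answer: ((((B,A),K,C),W),H);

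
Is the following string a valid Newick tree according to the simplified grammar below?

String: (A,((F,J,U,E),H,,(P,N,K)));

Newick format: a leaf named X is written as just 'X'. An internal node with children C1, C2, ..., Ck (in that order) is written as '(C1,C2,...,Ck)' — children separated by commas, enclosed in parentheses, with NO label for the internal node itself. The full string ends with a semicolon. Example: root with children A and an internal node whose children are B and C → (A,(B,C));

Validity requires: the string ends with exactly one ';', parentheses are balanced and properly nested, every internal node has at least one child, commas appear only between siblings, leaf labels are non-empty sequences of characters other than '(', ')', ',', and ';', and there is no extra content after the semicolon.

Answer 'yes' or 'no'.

Answer: no

Derivation:
Input: (A,((F,J,U,E),H,,(P,N,K)));
Paren balance: 4 '(' vs 4 ')' OK
Ends with single ';': True
Full parse: FAILS (empty leaf label at pos 16)
Valid: False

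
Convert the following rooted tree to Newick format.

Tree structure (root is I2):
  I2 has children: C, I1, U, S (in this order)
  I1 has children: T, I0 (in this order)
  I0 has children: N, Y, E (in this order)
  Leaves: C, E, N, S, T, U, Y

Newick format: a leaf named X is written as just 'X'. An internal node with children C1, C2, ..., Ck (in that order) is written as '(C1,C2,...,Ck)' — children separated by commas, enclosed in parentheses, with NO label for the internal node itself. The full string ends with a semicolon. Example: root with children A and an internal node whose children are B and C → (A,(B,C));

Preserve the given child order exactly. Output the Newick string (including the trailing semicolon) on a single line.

internal I2 with children ['C', 'I1', 'U', 'S']
  leaf 'C' → 'C'
  internal I1 with children ['T', 'I0']
    leaf 'T' → 'T'
    internal I0 with children ['N', 'Y', 'E']
      leaf 'N' → 'N'
      leaf 'Y' → 'Y'
      leaf 'E' → 'E'
    → '(N,Y,E)'
  → '(T,(N,Y,E))'
  leaf 'U' → 'U'
  leaf 'S' → 'S'
→ '(C,(T,(N,Y,E)),U,S)'
Final: (C,(T,(N,Y,E)),U,S);

Answer: (C,(T,(N,Y,E)),U,S);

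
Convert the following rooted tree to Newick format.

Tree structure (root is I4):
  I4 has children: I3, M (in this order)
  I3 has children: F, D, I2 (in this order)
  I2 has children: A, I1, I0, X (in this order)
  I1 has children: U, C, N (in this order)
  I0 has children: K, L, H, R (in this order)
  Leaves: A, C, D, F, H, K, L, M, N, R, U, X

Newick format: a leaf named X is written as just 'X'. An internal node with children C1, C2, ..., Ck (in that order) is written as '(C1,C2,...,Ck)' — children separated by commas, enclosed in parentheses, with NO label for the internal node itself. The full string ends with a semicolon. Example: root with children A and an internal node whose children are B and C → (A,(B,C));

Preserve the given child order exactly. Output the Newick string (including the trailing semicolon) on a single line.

Answer: ((F,D,(A,(U,C,N),(K,L,H,R),X)),M);

Derivation:
internal I4 with children ['I3', 'M']
  internal I3 with children ['F', 'D', 'I2']
    leaf 'F' → 'F'
    leaf 'D' → 'D'
    internal I2 with children ['A', 'I1', 'I0', 'X']
      leaf 'A' → 'A'
      internal I1 with children ['U', 'C', 'N']
        leaf 'U' → 'U'
        leaf 'C' → 'C'
        leaf 'N' → 'N'
      → '(U,C,N)'
      internal I0 with children ['K', 'L', 'H', 'R']
        leaf 'K' → 'K'
        leaf 'L' → 'L'
        leaf 'H' → 'H'
        leaf 'R' → 'R'
      → '(K,L,H,R)'
      leaf 'X' → 'X'
    → '(A,(U,C,N),(K,L,H,R),X)'
  → '(F,D,(A,(U,C,N),(K,L,H,R),X))'
  leaf 'M' → 'M'
→ '((F,D,(A,(U,C,N),(K,L,H,R),X)),M)'
Final: ((F,D,(A,(U,C,N),(K,L,H,R),X)),M);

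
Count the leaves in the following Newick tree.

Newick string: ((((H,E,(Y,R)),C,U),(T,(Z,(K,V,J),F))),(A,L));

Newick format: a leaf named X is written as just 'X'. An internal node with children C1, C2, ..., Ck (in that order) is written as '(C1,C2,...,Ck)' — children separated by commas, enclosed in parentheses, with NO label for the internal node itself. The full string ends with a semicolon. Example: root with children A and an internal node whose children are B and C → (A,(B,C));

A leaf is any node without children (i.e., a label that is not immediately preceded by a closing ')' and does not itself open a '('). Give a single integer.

Answer: 14

Derivation:
Newick: ((((H,E,(Y,R)),C,U),(T,(Z,(K,V,J),F))),(A,L));
Scan left-to-right; a leaf is any maximal label run not followed by '(':
  pos 4: leaf 'H' → count = 1
  pos 6: leaf 'E' → count = 2
  pos 9: leaf 'Y' → count = 3
  pos 11: leaf 'R' → count = 4
  pos 15: leaf 'C' → count = 5
  pos 17: leaf 'U' → count = 6
  pos 21: leaf 'T' → count = 7
  pos 24: leaf 'Z' → count = 8
  pos 27: leaf 'K' → count = 9
  pos 29: leaf 'V' → count = 10
  pos 31: leaf 'J' → count = 11
  pos 34: leaf 'F' → count = 12
  pos 40: leaf 'A' → count = 13
  pos 42: leaf 'L' → count = 14
Total leaves: 14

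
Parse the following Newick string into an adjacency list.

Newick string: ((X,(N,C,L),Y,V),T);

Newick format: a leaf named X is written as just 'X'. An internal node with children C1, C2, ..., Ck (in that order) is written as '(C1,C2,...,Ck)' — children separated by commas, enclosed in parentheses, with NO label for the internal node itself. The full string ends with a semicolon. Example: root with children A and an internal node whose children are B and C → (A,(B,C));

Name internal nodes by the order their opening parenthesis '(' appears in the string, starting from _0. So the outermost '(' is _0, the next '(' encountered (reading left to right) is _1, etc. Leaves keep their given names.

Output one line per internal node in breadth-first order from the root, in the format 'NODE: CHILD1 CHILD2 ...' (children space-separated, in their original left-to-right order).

Answer: _0: _1 T
_1: X _2 Y V
_2: N C L

Derivation:
Input: ((X,(N,C,L),Y,V),T);
Scanning left-to-right, naming '(' by encounter order:
  pos 0: '(' -> open internal node _0 (depth 1)
  pos 1: '(' -> open internal node _1 (depth 2)
  pos 4: '(' -> open internal node _2 (depth 3)
  pos 10: ')' -> close internal node _2 (now at depth 2)
  pos 15: ')' -> close internal node _1 (now at depth 1)
  pos 18: ')' -> close internal node _0 (now at depth 0)
Total internal nodes: 3
BFS adjacency from root:
  _0: _1 T
  _1: X _2 Y V
  _2: N C L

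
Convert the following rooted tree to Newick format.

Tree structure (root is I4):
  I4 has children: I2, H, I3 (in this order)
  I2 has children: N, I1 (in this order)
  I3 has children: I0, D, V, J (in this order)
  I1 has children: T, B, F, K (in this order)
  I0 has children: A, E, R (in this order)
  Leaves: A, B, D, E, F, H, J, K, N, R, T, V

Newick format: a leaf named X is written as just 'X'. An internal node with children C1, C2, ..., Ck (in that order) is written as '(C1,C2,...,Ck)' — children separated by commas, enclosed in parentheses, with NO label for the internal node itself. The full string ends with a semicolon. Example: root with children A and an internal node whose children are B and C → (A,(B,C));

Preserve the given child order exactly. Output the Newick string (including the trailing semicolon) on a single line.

internal I4 with children ['I2', 'H', 'I3']
  internal I2 with children ['N', 'I1']
    leaf 'N' → 'N'
    internal I1 with children ['T', 'B', 'F', 'K']
      leaf 'T' → 'T'
      leaf 'B' → 'B'
      leaf 'F' → 'F'
      leaf 'K' → 'K'
    → '(T,B,F,K)'
  → '(N,(T,B,F,K))'
  leaf 'H' → 'H'
  internal I3 with children ['I0', 'D', 'V', 'J']
    internal I0 with children ['A', 'E', 'R']
      leaf 'A' → 'A'
      leaf 'E' → 'E'
      leaf 'R' → 'R'
    → '(A,E,R)'
    leaf 'D' → 'D'
    leaf 'V' → 'V'
    leaf 'J' → 'J'
  → '((A,E,R),D,V,J)'
→ '((N,(T,B,F,K)),H,((A,E,R),D,V,J))'
Final: ((N,(T,B,F,K)),H,((A,E,R),D,V,J));

Answer: ((N,(T,B,F,K)),H,((A,E,R),D,V,J));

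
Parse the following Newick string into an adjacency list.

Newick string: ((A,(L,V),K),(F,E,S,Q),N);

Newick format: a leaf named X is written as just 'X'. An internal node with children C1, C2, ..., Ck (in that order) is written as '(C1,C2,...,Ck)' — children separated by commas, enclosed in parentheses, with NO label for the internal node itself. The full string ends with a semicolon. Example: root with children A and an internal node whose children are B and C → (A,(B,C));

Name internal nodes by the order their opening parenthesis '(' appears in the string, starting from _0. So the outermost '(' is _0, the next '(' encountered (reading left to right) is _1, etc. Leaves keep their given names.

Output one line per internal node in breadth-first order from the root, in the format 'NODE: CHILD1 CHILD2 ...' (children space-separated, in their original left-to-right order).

Input: ((A,(L,V),K),(F,E,S,Q),N);
Scanning left-to-right, naming '(' by encounter order:
  pos 0: '(' -> open internal node _0 (depth 1)
  pos 1: '(' -> open internal node _1 (depth 2)
  pos 4: '(' -> open internal node _2 (depth 3)
  pos 8: ')' -> close internal node _2 (now at depth 2)
  pos 11: ')' -> close internal node _1 (now at depth 1)
  pos 13: '(' -> open internal node _3 (depth 2)
  pos 21: ')' -> close internal node _3 (now at depth 1)
  pos 24: ')' -> close internal node _0 (now at depth 0)
Total internal nodes: 4
BFS adjacency from root:
  _0: _1 _3 N
  _1: A _2 K
  _3: F E S Q
  _2: L V

Answer: _0: _1 _3 N
_1: A _2 K
_3: F E S Q
_2: L V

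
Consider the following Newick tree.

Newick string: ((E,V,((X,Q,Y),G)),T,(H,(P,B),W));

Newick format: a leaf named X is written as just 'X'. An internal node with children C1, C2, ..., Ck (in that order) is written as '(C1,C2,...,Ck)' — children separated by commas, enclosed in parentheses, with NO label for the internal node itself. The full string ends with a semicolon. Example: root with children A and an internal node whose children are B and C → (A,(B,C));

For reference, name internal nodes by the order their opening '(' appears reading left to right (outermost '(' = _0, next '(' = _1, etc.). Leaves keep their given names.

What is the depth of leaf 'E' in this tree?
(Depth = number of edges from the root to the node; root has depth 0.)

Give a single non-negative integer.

Answer: 2

Derivation:
Newick: ((E,V,((X,Q,Y),G)),T,(H,(P,B),W));
Naming internals by '(' encounter order: outermost '(' = _0, next = _1, ...
Query node: E
Path from root: _0 -> _1 -> E
Depth of E: 2 (number of edges from root)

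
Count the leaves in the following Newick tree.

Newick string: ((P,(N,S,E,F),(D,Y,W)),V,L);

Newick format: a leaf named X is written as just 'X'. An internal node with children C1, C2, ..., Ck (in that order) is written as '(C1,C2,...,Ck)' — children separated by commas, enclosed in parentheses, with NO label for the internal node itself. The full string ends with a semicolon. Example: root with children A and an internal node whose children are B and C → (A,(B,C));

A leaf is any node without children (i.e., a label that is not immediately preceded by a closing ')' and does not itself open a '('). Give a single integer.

Newick: ((P,(N,S,E,F),(D,Y,W)),V,L);
Scan left-to-right; a leaf is any maximal label run not followed by '(':
  pos 2: leaf 'P' → count = 1
  pos 5: leaf 'N' → count = 2
  pos 7: leaf 'S' → count = 3
  pos 9: leaf 'E' → count = 4
  pos 11: leaf 'F' → count = 5
  pos 15: leaf 'D' → count = 6
  pos 17: leaf 'Y' → count = 7
  pos 19: leaf 'W' → count = 8
  pos 23: leaf 'V' → count = 9
  pos 25: leaf 'L' → count = 10
Total leaves: 10

Answer: 10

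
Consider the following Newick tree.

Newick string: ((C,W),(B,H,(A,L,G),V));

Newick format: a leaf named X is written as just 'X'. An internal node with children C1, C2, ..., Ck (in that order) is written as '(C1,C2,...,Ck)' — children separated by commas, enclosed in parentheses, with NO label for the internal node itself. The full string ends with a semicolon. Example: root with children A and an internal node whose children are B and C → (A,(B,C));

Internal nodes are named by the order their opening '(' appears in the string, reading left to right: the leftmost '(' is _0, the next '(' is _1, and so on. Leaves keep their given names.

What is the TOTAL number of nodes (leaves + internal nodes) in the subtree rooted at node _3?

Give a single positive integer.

Answer: 4

Derivation:
Newick: ((C,W),(B,H,(A,L,G),V));
Locate _3: it is the '(' at position 12 (the 4th '(' reading left to right).
Query: subtree rooted at _3
_3: subtree_size = 1 + 3
  A: subtree_size = 1 + 0
  L: subtree_size = 1 + 0
  G: subtree_size = 1 + 0
Total subtree size of _3: 4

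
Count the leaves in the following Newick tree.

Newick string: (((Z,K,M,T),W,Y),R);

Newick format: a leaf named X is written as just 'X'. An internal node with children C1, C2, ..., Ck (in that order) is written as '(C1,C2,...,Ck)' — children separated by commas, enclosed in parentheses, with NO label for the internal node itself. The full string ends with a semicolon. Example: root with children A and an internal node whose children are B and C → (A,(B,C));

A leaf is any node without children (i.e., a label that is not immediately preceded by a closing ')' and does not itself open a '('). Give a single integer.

Newick: (((Z,K,M,T),W,Y),R);
Scan left-to-right; a leaf is any maximal label run not followed by '(':
  pos 3: leaf 'Z' → count = 1
  pos 5: leaf 'K' → count = 2
  pos 7: leaf 'M' → count = 3
  pos 9: leaf 'T' → count = 4
  pos 12: leaf 'W' → count = 5
  pos 14: leaf 'Y' → count = 6
  pos 17: leaf 'R' → count = 7
Total leaves: 7

Answer: 7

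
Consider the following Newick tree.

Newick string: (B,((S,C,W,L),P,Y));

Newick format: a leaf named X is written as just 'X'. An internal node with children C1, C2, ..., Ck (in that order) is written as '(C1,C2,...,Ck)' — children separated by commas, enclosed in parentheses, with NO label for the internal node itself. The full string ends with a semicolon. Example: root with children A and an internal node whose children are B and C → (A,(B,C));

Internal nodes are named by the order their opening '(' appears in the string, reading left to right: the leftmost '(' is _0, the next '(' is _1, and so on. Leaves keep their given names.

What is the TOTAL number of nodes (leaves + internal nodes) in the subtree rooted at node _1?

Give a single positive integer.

Newick: (B,((S,C,W,L),P,Y));
Locate _1: it is the '(' at position 3 (the 2nd '(' reading left to right).
Query: subtree rooted at _1
_1: subtree_size = 1 + 7
  _2: subtree_size = 1 + 4
    S: subtree_size = 1 + 0
    C: subtree_size = 1 + 0
    W: subtree_size = 1 + 0
    L: subtree_size = 1 + 0
  P: subtree_size = 1 + 0
  Y: subtree_size = 1 + 0
Total subtree size of _1: 8

Answer: 8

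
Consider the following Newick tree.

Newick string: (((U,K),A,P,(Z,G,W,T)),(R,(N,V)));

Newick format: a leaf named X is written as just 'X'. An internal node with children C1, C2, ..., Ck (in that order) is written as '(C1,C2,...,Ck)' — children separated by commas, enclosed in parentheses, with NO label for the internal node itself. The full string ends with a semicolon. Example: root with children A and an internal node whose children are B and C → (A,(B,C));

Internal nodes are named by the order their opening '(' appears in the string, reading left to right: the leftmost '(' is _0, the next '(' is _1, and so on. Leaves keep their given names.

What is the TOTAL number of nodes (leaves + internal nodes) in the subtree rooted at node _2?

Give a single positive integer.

Answer: 3

Derivation:
Newick: (((U,K),A,P,(Z,G,W,T)),(R,(N,V)));
Locate _2: it is the '(' at position 2 (the 3rd '(' reading left to right).
Query: subtree rooted at _2
_2: subtree_size = 1 + 2
  U: subtree_size = 1 + 0
  K: subtree_size = 1 + 0
Total subtree size of _2: 3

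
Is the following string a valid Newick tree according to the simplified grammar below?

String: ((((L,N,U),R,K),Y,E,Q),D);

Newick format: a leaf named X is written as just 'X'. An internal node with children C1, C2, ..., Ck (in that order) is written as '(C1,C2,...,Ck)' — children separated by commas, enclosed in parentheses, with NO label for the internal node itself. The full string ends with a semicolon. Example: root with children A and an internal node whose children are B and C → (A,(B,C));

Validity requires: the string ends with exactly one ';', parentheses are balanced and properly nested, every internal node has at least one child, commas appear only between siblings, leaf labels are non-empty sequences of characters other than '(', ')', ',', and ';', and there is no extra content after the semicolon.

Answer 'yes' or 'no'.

Answer: yes

Derivation:
Input: ((((L,N,U),R,K),Y,E,Q),D);
Paren balance: 4 '(' vs 4 ')' OK
Ends with single ';': True
Full parse: OK
Valid: True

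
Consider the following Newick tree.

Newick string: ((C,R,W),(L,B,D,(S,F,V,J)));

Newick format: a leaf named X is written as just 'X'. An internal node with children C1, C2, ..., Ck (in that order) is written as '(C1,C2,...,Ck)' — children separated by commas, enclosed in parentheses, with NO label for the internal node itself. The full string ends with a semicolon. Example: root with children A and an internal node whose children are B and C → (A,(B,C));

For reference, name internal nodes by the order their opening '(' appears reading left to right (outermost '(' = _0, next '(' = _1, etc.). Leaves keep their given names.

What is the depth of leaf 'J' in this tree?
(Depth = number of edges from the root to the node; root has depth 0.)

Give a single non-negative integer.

Answer: 3

Derivation:
Newick: ((C,R,W),(L,B,D,(S,F,V,J)));
Naming internals by '(' encounter order: outermost '(' = _0, next = _1, ...
Query node: J
Path from root: _0 -> _2 -> _3 -> J
Depth of J: 3 (number of edges from root)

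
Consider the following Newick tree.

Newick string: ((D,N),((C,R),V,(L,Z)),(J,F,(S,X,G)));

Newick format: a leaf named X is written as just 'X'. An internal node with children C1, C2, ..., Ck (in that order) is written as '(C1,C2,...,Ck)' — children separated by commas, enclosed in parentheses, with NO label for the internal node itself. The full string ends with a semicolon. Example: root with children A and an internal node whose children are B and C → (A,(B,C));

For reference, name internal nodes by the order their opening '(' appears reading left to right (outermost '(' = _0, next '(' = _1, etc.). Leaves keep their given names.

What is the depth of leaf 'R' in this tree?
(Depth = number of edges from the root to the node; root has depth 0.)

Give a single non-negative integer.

Newick: ((D,N),((C,R),V,(L,Z)),(J,F,(S,X,G)));
Naming internals by '(' encounter order: outermost '(' = _0, next = _1, ...
Query node: R
Path from root: _0 -> _2 -> _3 -> R
Depth of R: 3 (number of edges from root)

Answer: 3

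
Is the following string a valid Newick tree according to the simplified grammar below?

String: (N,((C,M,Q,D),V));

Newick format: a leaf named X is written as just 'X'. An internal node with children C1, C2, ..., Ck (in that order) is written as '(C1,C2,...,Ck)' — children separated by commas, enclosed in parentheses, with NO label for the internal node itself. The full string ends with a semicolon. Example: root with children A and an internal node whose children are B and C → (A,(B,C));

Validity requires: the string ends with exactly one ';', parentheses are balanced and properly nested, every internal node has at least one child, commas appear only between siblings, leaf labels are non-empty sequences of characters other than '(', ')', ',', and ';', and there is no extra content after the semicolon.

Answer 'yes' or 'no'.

Input: (N,((C,M,Q,D),V));
Paren balance: 3 '(' vs 3 ')' OK
Ends with single ';': True
Full parse: OK
Valid: True

Answer: yes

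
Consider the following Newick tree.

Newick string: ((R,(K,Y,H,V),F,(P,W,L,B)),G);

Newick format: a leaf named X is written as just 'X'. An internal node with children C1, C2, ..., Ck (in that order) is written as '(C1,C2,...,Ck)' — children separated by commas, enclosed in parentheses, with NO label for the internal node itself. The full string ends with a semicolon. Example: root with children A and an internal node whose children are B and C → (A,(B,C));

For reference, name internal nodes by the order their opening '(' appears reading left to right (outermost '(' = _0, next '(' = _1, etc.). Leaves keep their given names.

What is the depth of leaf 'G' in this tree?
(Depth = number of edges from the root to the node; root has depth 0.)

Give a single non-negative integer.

Newick: ((R,(K,Y,H,V),F,(P,W,L,B)),G);
Naming internals by '(' encounter order: outermost '(' = _0, next = _1, ...
Query node: G
Path from root: _0 -> G
Depth of G: 1 (number of edges from root)

Answer: 1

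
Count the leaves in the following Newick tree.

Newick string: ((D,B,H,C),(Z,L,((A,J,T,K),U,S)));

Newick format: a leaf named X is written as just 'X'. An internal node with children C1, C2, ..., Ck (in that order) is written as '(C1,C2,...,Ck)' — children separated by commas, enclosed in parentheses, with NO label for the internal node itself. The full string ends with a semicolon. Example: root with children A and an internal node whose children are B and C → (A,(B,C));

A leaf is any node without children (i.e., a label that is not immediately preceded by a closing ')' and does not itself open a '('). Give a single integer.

Newick: ((D,B,H,C),(Z,L,((A,J,T,K),U,S)));
Scan left-to-right; a leaf is any maximal label run not followed by '(':
  pos 2: leaf 'D' → count = 1
  pos 4: leaf 'B' → count = 2
  pos 6: leaf 'H' → count = 3
  pos 8: leaf 'C' → count = 4
  pos 12: leaf 'Z' → count = 5
  pos 14: leaf 'L' → count = 6
  pos 18: leaf 'A' → count = 7
  pos 20: leaf 'J' → count = 8
  pos 22: leaf 'T' → count = 9
  pos 24: leaf 'K' → count = 10
  pos 27: leaf 'U' → count = 11
  pos 29: leaf 'S' → count = 12
Total leaves: 12

Answer: 12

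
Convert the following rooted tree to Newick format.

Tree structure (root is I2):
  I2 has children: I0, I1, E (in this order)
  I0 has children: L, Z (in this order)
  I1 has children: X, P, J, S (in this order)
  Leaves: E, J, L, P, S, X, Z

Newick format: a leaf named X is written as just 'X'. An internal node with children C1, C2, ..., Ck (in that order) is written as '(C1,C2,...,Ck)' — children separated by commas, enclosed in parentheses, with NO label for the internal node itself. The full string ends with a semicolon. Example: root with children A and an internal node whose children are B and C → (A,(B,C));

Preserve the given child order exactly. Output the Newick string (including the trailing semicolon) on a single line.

internal I2 with children ['I0', 'I1', 'E']
  internal I0 with children ['L', 'Z']
    leaf 'L' → 'L'
    leaf 'Z' → 'Z'
  → '(L,Z)'
  internal I1 with children ['X', 'P', 'J', 'S']
    leaf 'X' → 'X'
    leaf 'P' → 'P'
    leaf 'J' → 'J'
    leaf 'S' → 'S'
  → '(X,P,J,S)'
  leaf 'E' → 'E'
→ '((L,Z),(X,P,J,S),E)'
Final: ((L,Z),(X,P,J,S),E);

Answer: ((L,Z),(X,P,J,S),E);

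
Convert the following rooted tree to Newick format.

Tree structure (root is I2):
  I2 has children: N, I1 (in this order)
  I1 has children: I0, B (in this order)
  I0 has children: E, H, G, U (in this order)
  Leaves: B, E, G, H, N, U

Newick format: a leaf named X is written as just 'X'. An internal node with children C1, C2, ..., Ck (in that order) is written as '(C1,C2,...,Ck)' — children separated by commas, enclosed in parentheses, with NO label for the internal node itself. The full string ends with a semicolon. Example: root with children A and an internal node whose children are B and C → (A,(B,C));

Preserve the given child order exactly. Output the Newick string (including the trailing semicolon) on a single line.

Answer: (N,((E,H,G,U),B));

Derivation:
internal I2 with children ['N', 'I1']
  leaf 'N' → 'N'
  internal I1 with children ['I0', 'B']
    internal I0 with children ['E', 'H', 'G', 'U']
      leaf 'E' → 'E'
      leaf 'H' → 'H'
      leaf 'G' → 'G'
      leaf 'U' → 'U'
    → '(E,H,G,U)'
    leaf 'B' → 'B'
  → '((E,H,G,U),B)'
→ '(N,((E,H,G,U),B))'
Final: (N,((E,H,G,U),B));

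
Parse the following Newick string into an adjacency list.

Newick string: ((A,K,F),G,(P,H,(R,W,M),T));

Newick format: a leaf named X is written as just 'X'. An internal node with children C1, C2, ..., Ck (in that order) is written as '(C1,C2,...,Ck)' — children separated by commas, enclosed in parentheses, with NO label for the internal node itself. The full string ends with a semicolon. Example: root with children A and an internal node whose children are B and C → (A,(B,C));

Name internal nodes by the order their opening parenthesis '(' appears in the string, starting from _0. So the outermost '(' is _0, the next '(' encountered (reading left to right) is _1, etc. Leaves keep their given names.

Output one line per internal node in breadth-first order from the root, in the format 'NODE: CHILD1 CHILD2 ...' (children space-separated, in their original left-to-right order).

Answer: _0: _1 G _2
_1: A K F
_2: P H _3 T
_3: R W M

Derivation:
Input: ((A,K,F),G,(P,H,(R,W,M),T));
Scanning left-to-right, naming '(' by encounter order:
  pos 0: '(' -> open internal node _0 (depth 1)
  pos 1: '(' -> open internal node _1 (depth 2)
  pos 7: ')' -> close internal node _1 (now at depth 1)
  pos 11: '(' -> open internal node _2 (depth 2)
  pos 16: '(' -> open internal node _3 (depth 3)
  pos 22: ')' -> close internal node _3 (now at depth 2)
  pos 25: ')' -> close internal node _2 (now at depth 1)
  pos 26: ')' -> close internal node _0 (now at depth 0)
Total internal nodes: 4
BFS adjacency from root:
  _0: _1 G _2
  _1: A K F
  _2: P H _3 T
  _3: R W M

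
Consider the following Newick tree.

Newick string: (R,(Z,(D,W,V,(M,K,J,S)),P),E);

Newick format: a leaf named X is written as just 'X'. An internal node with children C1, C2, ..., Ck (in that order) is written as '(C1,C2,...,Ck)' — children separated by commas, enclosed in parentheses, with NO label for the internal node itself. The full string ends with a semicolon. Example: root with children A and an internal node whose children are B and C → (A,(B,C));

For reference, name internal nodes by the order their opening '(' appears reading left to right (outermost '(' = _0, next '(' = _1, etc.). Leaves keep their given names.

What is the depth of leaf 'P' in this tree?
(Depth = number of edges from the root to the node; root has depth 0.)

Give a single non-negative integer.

Answer: 2

Derivation:
Newick: (R,(Z,(D,W,V,(M,K,J,S)),P),E);
Naming internals by '(' encounter order: outermost '(' = _0, next = _1, ...
Query node: P
Path from root: _0 -> _1 -> P
Depth of P: 2 (number of edges from root)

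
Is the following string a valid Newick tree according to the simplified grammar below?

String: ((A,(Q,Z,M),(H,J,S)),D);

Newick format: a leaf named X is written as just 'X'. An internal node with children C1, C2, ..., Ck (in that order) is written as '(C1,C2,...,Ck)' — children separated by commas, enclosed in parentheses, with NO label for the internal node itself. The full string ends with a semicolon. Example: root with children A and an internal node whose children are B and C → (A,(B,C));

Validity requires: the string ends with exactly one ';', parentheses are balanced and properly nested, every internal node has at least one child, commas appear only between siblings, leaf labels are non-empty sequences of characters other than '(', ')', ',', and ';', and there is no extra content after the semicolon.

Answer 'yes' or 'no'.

Answer: yes

Derivation:
Input: ((A,(Q,Z,M),(H,J,S)),D);
Paren balance: 4 '(' vs 4 ')' OK
Ends with single ';': True
Full parse: OK
Valid: True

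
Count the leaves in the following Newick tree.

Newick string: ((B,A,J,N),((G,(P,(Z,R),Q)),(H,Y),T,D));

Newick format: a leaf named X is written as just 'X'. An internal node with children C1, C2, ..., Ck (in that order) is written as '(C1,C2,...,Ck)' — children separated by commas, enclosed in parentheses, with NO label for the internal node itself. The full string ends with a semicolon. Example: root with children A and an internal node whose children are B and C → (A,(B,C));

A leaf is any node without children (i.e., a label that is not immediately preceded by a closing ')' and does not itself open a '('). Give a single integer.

Answer: 13

Derivation:
Newick: ((B,A,J,N),((G,(P,(Z,R),Q)),(H,Y),T,D));
Scan left-to-right; a leaf is any maximal label run not followed by '(':
  pos 2: leaf 'B' → count = 1
  pos 4: leaf 'A' → count = 2
  pos 6: leaf 'J' → count = 3
  pos 8: leaf 'N' → count = 4
  pos 13: leaf 'G' → count = 5
  pos 16: leaf 'P' → count = 6
  pos 19: leaf 'Z' → count = 7
  pos 21: leaf 'R' → count = 8
  pos 24: leaf 'Q' → count = 9
  pos 29: leaf 'H' → count = 10
  pos 31: leaf 'Y' → count = 11
  pos 34: leaf 'T' → count = 12
  pos 36: leaf 'D' → count = 13
Total leaves: 13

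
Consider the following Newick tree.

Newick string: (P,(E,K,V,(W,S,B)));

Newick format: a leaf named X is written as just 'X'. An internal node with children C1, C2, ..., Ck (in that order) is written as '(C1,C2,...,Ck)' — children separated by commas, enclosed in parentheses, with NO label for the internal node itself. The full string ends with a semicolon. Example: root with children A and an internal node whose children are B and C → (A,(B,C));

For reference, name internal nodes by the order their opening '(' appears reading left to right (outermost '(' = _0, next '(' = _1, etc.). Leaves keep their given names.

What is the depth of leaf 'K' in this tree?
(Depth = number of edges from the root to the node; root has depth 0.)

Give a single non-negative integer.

Answer: 2

Derivation:
Newick: (P,(E,K,V,(W,S,B)));
Naming internals by '(' encounter order: outermost '(' = _0, next = _1, ...
Query node: K
Path from root: _0 -> _1 -> K
Depth of K: 2 (number of edges from root)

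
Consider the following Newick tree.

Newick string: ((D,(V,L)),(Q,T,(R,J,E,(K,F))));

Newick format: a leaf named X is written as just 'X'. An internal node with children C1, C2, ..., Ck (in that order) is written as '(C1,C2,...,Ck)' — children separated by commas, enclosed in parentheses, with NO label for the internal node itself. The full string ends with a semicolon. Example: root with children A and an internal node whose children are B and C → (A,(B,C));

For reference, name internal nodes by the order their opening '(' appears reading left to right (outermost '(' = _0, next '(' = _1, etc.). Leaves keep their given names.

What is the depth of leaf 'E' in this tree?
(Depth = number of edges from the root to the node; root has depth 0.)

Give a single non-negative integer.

Newick: ((D,(V,L)),(Q,T,(R,J,E,(K,F))));
Naming internals by '(' encounter order: outermost '(' = _0, next = _1, ...
Query node: E
Path from root: _0 -> _3 -> _4 -> E
Depth of E: 3 (number of edges from root)

Answer: 3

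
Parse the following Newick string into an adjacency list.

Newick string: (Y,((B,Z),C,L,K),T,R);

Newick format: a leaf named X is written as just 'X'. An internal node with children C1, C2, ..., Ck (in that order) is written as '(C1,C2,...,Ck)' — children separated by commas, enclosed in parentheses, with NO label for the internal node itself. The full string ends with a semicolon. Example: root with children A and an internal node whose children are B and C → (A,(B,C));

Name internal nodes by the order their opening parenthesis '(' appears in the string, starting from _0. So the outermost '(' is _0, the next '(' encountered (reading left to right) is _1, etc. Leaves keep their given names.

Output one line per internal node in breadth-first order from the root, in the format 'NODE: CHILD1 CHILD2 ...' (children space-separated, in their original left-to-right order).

Answer: _0: Y _1 T R
_1: _2 C L K
_2: B Z

Derivation:
Input: (Y,((B,Z),C,L,K),T,R);
Scanning left-to-right, naming '(' by encounter order:
  pos 0: '(' -> open internal node _0 (depth 1)
  pos 3: '(' -> open internal node _1 (depth 2)
  pos 4: '(' -> open internal node _2 (depth 3)
  pos 8: ')' -> close internal node _2 (now at depth 2)
  pos 15: ')' -> close internal node _1 (now at depth 1)
  pos 20: ')' -> close internal node _0 (now at depth 0)
Total internal nodes: 3
BFS adjacency from root:
  _0: Y _1 T R
  _1: _2 C L K
  _2: B Z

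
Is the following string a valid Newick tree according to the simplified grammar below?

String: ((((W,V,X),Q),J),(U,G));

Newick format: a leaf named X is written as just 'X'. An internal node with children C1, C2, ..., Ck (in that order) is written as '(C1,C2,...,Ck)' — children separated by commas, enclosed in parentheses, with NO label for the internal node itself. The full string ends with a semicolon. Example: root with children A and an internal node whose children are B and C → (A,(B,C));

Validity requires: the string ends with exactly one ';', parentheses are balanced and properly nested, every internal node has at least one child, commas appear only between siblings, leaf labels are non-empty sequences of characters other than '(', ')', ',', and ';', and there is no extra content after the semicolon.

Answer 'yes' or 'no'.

Input: ((((W,V,X),Q),J),(U,G));
Paren balance: 5 '(' vs 5 ')' OK
Ends with single ';': True
Full parse: OK
Valid: True

Answer: yes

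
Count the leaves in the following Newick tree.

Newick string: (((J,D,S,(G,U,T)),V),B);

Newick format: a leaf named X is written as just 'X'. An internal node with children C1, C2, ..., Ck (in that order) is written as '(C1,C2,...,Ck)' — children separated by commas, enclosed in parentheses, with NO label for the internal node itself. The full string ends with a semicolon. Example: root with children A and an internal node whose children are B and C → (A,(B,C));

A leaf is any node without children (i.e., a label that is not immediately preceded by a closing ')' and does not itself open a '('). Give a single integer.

Newick: (((J,D,S,(G,U,T)),V),B);
Scan left-to-right; a leaf is any maximal label run not followed by '(':
  pos 3: leaf 'J' → count = 1
  pos 5: leaf 'D' → count = 2
  pos 7: leaf 'S' → count = 3
  pos 10: leaf 'G' → count = 4
  pos 12: leaf 'U' → count = 5
  pos 14: leaf 'T' → count = 6
  pos 18: leaf 'V' → count = 7
  pos 21: leaf 'B' → count = 8
Total leaves: 8

Answer: 8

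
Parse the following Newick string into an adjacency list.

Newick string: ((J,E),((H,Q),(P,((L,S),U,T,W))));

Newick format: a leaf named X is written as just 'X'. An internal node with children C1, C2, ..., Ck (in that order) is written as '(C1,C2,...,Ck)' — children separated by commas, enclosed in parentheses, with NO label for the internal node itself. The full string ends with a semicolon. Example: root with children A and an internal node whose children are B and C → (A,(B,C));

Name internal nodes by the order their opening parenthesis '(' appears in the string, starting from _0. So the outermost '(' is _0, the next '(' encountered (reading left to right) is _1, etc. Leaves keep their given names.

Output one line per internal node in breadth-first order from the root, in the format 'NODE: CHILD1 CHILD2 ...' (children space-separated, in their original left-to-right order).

Answer: _0: _1 _2
_1: J E
_2: _3 _4
_3: H Q
_4: P _5
_5: _6 U T W
_6: L S

Derivation:
Input: ((J,E),((H,Q),(P,((L,S),U,T,W))));
Scanning left-to-right, naming '(' by encounter order:
  pos 0: '(' -> open internal node _0 (depth 1)
  pos 1: '(' -> open internal node _1 (depth 2)
  pos 5: ')' -> close internal node _1 (now at depth 1)
  pos 7: '(' -> open internal node _2 (depth 2)
  pos 8: '(' -> open internal node _3 (depth 3)
  pos 12: ')' -> close internal node _3 (now at depth 2)
  pos 14: '(' -> open internal node _4 (depth 3)
  pos 17: '(' -> open internal node _5 (depth 4)
  pos 18: '(' -> open internal node _6 (depth 5)
  pos 22: ')' -> close internal node _6 (now at depth 4)
  pos 29: ')' -> close internal node _5 (now at depth 3)
  pos 30: ')' -> close internal node _4 (now at depth 2)
  pos 31: ')' -> close internal node _2 (now at depth 1)
  pos 32: ')' -> close internal node _0 (now at depth 0)
Total internal nodes: 7
BFS adjacency from root:
  _0: _1 _2
  _1: J E
  _2: _3 _4
  _3: H Q
  _4: P _5
  _5: _6 U T W
  _6: L S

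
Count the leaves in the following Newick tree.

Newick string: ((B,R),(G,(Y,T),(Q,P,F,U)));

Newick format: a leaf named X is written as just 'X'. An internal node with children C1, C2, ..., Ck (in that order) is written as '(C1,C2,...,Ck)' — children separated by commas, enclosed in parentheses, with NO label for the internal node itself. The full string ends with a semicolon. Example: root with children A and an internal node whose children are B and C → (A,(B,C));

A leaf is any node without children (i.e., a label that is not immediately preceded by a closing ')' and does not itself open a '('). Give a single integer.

Newick: ((B,R),(G,(Y,T),(Q,P,F,U)));
Scan left-to-right; a leaf is any maximal label run not followed by '(':
  pos 2: leaf 'B' → count = 1
  pos 4: leaf 'R' → count = 2
  pos 8: leaf 'G' → count = 3
  pos 11: leaf 'Y' → count = 4
  pos 13: leaf 'T' → count = 5
  pos 17: leaf 'Q' → count = 6
  pos 19: leaf 'P' → count = 7
  pos 21: leaf 'F' → count = 8
  pos 23: leaf 'U' → count = 9
Total leaves: 9

Answer: 9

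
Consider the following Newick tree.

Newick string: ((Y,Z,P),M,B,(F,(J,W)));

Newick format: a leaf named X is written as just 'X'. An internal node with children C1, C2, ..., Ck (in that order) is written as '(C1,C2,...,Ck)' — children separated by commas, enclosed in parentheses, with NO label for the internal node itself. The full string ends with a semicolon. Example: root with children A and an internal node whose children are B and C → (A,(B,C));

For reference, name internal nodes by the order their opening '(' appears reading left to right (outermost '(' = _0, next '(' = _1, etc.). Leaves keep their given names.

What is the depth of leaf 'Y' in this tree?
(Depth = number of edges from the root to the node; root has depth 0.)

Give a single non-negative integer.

Newick: ((Y,Z,P),M,B,(F,(J,W)));
Naming internals by '(' encounter order: outermost '(' = _0, next = _1, ...
Query node: Y
Path from root: _0 -> _1 -> Y
Depth of Y: 2 (number of edges from root)

Answer: 2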